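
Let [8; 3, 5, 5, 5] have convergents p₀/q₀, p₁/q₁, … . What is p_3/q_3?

Using pₖ = aₖpₖ₋₁ + pₖ₋₂, qₖ = aₖqₖ₋₁ + qₖ₋₂ (with p₋₁=1, p₋₂=0, q₋₁=0, q₋₂=1):
  k=0: a=8, p=8, q=1
  k=1: a=3, p=25, q=3
  k=2: a=5, p=133, q=16
  k=3: a=5, p=690, q=83

690/83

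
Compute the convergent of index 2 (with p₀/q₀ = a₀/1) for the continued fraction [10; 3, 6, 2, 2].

Using pₖ = aₖpₖ₋₁ + pₖ₋₂, qₖ = aₖqₖ₋₁ + qₖ₋₂ (with p₋₁=1, p₋₂=0, q₋₁=0, q₋₂=1):
  k=0: a=10, p=10, q=1
  k=1: a=3, p=31, q=3
  k=2: a=6, p=196, q=19

196/19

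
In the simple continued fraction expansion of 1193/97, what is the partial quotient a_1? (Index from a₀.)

1193 = 12·97 + 29   →  a_0 = 12
97 = 3·29 + 10   →  a_1 = 3

3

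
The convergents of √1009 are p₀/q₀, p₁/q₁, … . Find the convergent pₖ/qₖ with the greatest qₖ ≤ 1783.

34433/1084

√1009 = [31; 1, 3, 3, 1, 62, …] (period length 5).
Convergents:
  p_0/q_0 = 31/1
  p_1/q_1 = 32/1
  p_2/q_2 = 127/4
  p_3/q_3 = 413/13
  p_4/q_4 = 540/17
  p_5/q_5 = 33893/1067
  p_6/q_6 = 34433/1084
  p_7/q_7 = 137192/4319
q_6 = 1084 ≤ 1783 < 4319 = q_7, so the answer is 34433/1084.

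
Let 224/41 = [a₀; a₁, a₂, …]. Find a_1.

224 = 5·41 + 19   →  a_0 = 5
41 = 2·19 + 3   →  a_1 = 2

2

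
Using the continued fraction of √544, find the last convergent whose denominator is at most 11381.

√544 = [23; 3, 11, 3, 46, …] (period length 4).
Convergents:
  p_0/q_0 = 23/1
  p_1/q_1 = 70/3
  p_2/q_2 = 793/34
  p_3/q_3 = 2449/105
  p_4/q_4 = 113447/4864
  p_5/q_5 = 342790/14697
q_4 = 4864 ≤ 11381 < 14697 = q_5, so the answer is 113447/4864.

113447/4864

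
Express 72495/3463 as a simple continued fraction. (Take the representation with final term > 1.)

[20; 1, 14, 5, 3, 3, 4]

72495 = 20*3463 + 3235
3463 = 1*3235 + 228
3235 = 14*228 + 43
228 = 5*43 + 13
43 = 3*13 + 4
13 = 3*4 + 1
4 = 4*1 + 0  (stop)
So 72495/3463 = [20; 1, 14, 5, 3, 3, 4].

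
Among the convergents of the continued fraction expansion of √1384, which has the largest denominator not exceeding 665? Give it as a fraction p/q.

17299/465

√1384 = [37; 4, 1, 17, 1, 4, 74, …] (period length 6).
Convergents:
  p_0/q_0 = 37/1
  p_1/q_1 = 149/4
  p_2/q_2 = 186/5
  p_3/q_3 = 3311/89
  p_4/q_4 = 3497/94
  p_5/q_5 = 17299/465
  p_6/q_6 = 1283623/34504
q_5 = 465 ≤ 665 < 34504 = q_6, so the answer is 17299/465.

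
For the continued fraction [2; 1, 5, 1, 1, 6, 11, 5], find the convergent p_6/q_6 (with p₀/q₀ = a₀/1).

2699/948

Using pₖ = aₖpₖ₋₁ + pₖ₋₂, qₖ = aₖqₖ₋₁ + qₖ₋₂ (with p₋₁=1, p₋₂=0, q₋₁=0, q₋₂=1):
  k=0: a=2, p=2, q=1
  k=1: a=1, p=3, q=1
  k=2: a=5, p=17, q=6
  k=3: a=1, p=20, q=7
  k=4: a=1, p=37, q=13
  k=5: a=6, p=242, q=85
  k=6: a=11, p=2699, q=948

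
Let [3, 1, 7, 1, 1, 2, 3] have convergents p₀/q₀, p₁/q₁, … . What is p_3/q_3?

Using pₖ = aₖpₖ₋₁ + pₖ₋₂, qₖ = aₖqₖ₋₁ + qₖ₋₂ (with p₋₁=1, p₋₂=0, q₋₁=0, q₋₂=1):
  k=0: a=3, p=3, q=1
  k=1: a=1, p=4, q=1
  k=2: a=7, p=31, q=8
  k=3: a=1, p=35, q=9

35/9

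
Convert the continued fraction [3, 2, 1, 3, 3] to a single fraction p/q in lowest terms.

Fold from the inside: start with 3/1.
  3 + 1/3 = 10/3
  1 + 3/10 = 13/10
  2 + 10/13 = 36/13
  3 + 13/36 = 121/36

121/36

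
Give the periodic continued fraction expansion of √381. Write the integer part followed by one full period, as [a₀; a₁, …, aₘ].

[19; 1, 1, 12, 1, 1, 38]

a₀ = ⌊√381⌋ = 19.
With m₀=0, d₀=1 and mₖ₊₁ = dₖaₖ − mₖ, dₖ₊₁ = (n − mₖ₊₁²)/dₖ, aₖ₊₁ = ⌊(a₀+mₖ₊₁)/dₖ₊₁⌋:
  k=1: m=19, d=20, a=1
  k=2: m=1, d=19, a=1
  k=3: m=18, d=3, a=12
  k=4: m=18, d=19, a=1
  k=5: m=1, d=20, a=1
  k=6: m=19, d=1, a=38
d=1 and a=2a₀=38 at k=6, so the next step gives (m, d) = (19, 20) again — its k=1 value — and the period has length 6.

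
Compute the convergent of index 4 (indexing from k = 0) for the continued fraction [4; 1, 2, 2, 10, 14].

344/73

Using pₖ = aₖpₖ₋₁ + pₖ₋₂, qₖ = aₖqₖ₋₁ + qₖ₋₂ (with p₋₁=1, p₋₂=0, q₋₁=0, q₋₂=1):
  k=0: a=4, p=4, q=1
  k=1: a=1, p=5, q=1
  k=2: a=2, p=14, q=3
  k=3: a=2, p=33, q=7
  k=4: a=10, p=344, q=73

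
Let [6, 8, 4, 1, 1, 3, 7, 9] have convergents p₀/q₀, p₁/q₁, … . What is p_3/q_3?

251/41

Using pₖ = aₖpₖ₋₁ + pₖ₋₂, qₖ = aₖqₖ₋₁ + qₖ₋₂ (with p₋₁=1, p₋₂=0, q₋₁=0, q₋₂=1):
  k=0: a=6, p=6, q=1
  k=1: a=8, p=49, q=8
  k=2: a=4, p=202, q=33
  k=3: a=1, p=251, q=41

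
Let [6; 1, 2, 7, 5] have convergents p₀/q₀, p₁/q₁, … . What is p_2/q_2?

20/3

Using pₖ = aₖpₖ₋₁ + pₖ₋₂, qₖ = aₖqₖ₋₁ + qₖ₋₂ (with p₋₁=1, p₋₂=0, q₋₁=0, q₋₂=1):
  k=0: a=6, p=6, q=1
  k=1: a=1, p=7, q=1
  k=2: a=2, p=20, q=3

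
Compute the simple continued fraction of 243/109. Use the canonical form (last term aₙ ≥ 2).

243 = 2×109 + 25
109 = 4×25 + 9
25 = 2×9 + 7
9 = 1×7 + 2
7 = 3×2 + 1
2 = 2×1 + 0  (stop)
So 243/109 = [2; 4, 2, 1, 3, 2].

[2; 4, 2, 1, 3, 2]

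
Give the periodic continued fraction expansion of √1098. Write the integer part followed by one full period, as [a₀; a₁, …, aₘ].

[33; 7, 2, 1, 6, 1, 2, 7, 66]

a₀ = ⌊√1098⌋ = 33.
With m₀=0, d₀=1 and mₖ₊₁ = dₖaₖ − mₖ, dₖ₊₁ = (n − mₖ₊₁²)/dₖ, aₖ₊₁ = ⌊(a₀+mₖ₊₁)/dₖ₊₁⌋:
  k=1: m=33, d=9, a=7
  k=2: m=30, d=22, a=2
  k=3: m=14, d=41, a=1
  k=4: m=27, d=9, a=6
  k=5: m=27, d=41, a=1
  k=6: m=14, d=22, a=2
  k=7: m=30, d=9, a=7
  k=8: m=33, d=1, a=66
d=1 and a=2a₀=66 at k=8, so the next step gives (m, d) = (33, 9) again — its k=1 value — and the period has length 8.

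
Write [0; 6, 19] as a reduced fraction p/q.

Fold from the inside: start with 19/1.
  6 + 1/19 = 115/19
  0 + 19/115 = 19/115

19/115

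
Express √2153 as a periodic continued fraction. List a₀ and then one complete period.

[46; 2, 2, 92]

a₀ = ⌊√2153⌋ = 46.
With m₀=0, d₀=1 and mₖ₊₁ = dₖaₖ − mₖ, dₖ₊₁ = (n − mₖ₊₁²)/dₖ, aₖ₊₁ = ⌊(a₀+mₖ₊₁)/dₖ₊₁⌋:
  k=1: m=46, d=37, a=2
  k=2: m=28, d=37, a=2
  k=3: m=46, d=1, a=92
d=1 and a=2a₀=92 at k=3, so the next step gives (m, d) = (46, 37) again — its k=1 value — and the period has length 3.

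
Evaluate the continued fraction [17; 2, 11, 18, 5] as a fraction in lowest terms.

36757/2103

Using pₖ = aₖpₖ₋₁ + pₖ₋₂ and qₖ = aₖqₖ₋₁ + qₖ₋₂:
  k=0: a=17, p=17, q=1
  k=1: a=2, p=35, q=2
  k=2: a=11, p=402, q=23
  k=3: a=18, p=7271, q=416
  k=4: a=5, p=36757, q=2103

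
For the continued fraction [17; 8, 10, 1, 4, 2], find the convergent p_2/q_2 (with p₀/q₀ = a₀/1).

Using pₖ = aₖpₖ₋₁ + pₖ₋₂, qₖ = aₖqₖ₋₁ + qₖ₋₂ (with p₋₁=1, p₋₂=0, q₋₁=0, q₋₂=1):
  k=0: a=17, p=17, q=1
  k=1: a=8, p=137, q=8
  k=2: a=10, p=1387, q=81

1387/81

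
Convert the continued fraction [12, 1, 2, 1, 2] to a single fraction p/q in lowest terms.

Fold from the inside: start with 2/1.
  1 + 1/2 = 3/2
  2 + 2/3 = 8/3
  1 + 3/8 = 11/8
  12 + 8/11 = 140/11

140/11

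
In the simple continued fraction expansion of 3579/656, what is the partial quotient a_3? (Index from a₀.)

6

3579 = 5·656 + 299   →  a_0 = 5
656 = 2·299 + 58   →  a_1 = 2
299 = 5·58 + 9   →  a_2 = 5
58 = 6·9 + 4   →  a_3 = 6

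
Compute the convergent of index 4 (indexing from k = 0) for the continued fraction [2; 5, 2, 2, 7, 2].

Using pₖ = aₖpₖ₋₁ + pₖ₋₂, qₖ = aₖqₖ₋₁ + qₖ₋₂ (with p₋₁=1, p₋₂=0, q₋₁=0, q₋₂=1):
  k=0: a=2, p=2, q=1
  k=1: a=5, p=11, q=5
  k=2: a=2, p=24, q=11
  k=3: a=2, p=59, q=27
  k=4: a=7, p=437, q=200

437/200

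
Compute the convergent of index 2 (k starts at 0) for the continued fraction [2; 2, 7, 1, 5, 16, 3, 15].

Using pₖ = aₖpₖ₋₁ + pₖ₋₂, qₖ = aₖqₖ₋₁ + qₖ₋₂ (with p₋₁=1, p₋₂=0, q₋₁=0, q₋₂=1):
  k=0: a=2, p=2, q=1
  k=1: a=2, p=5, q=2
  k=2: a=7, p=37, q=15

37/15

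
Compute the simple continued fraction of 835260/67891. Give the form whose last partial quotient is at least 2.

835260 = 12·67891 + 20568
67891 = 3·20568 + 6187
20568 = 3·6187 + 2007
6187 = 3·2007 + 166
2007 = 12·166 + 15
166 = 11·15 + 1
15 = 15·1 + 0  (stop)
So 835260/67891 = [12; 3, 3, 3, 12, 11, 15].

[12; 3, 3, 3, 12, 11, 15]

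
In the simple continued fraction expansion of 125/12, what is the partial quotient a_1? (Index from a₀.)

2

125 = 10·12 + 5   →  a_0 = 10
12 = 2·5 + 2   →  a_1 = 2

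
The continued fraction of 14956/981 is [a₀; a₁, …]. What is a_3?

5

14956 = 15·981 + 241   →  a_0 = 15
981 = 4·241 + 17   →  a_1 = 4
241 = 14·17 + 3   →  a_2 = 14
17 = 5·3 + 2   →  a_3 = 5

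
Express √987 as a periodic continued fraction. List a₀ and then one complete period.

a₀ = ⌊√987⌋ = 31.
With m₀=0, d₀=1 and mₖ₊₁ = dₖaₖ − mₖ, dₖ₊₁ = (n − mₖ₊₁²)/dₖ, aₖ₊₁ = ⌊(a₀+mₖ₊₁)/dₖ₊₁⌋:
  k=1: m=31, d=26, a=2
  k=2: m=21, d=21, a=2
  k=3: m=21, d=26, a=2
  k=4: m=31, d=1, a=62
d=1 and a=2a₀=62 at k=4, so the next step gives (m, d) = (31, 26) again — its k=1 value — and the period has length 4.

[31; 2, 2, 2, 62]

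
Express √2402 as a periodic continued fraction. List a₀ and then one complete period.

a₀ = ⌊√2402⌋ = 49.
With m₀=0, d₀=1 and mₖ₊₁ = dₖaₖ − mₖ, dₖ₊₁ = (n − mₖ₊₁²)/dₖ, aₖ₊₁ = ⌊(a₀+mₖ₊₁)/dₖ₊₁⌋:
  k=1: m=49, d=1, a=98
d=1 and a=2a₀=98 at k=1, so the next step gives (m, d) = (49, 1) again — its k=1 value — and the period has length 1.

[49; 98]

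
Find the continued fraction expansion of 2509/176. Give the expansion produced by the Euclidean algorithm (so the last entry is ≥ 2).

2509 = 14*176 + 45
176 = 3*45 + 41
45 = 1*41 + 4
41 = 10*4 + 1
4 = 4*1 + 0  (stop)
So 2509/176 = [14; 3, 1, 10, 4].

[14; 3, 1, 10, 4]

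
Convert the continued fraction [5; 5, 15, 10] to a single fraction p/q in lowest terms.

3976/765

Using pₖ = aₖpₖ₋₁ + pₖ₋₂ and qₖ = aₖqₖ₋₁ + qₖ₋₂:
  k=0: a=5, p=5, q=1
  k=1: a=5, p=26, q=5
  k=2: a=15, p=395, q=76
  k=3: a=10, p=3976, q=765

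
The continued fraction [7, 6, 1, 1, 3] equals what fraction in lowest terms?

Fold from the inside: start with 3/1.
  1 + 1/3 = 4/3
  1 + 3/4 = 7/4
  6 + 4/7 = 46/7
  7 + 7/46 = 329/46

329/46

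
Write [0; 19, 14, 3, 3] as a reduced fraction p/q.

Using pₖ = aₖpₖ₋₁ + pₖ₋₂ and qₖ = aₖqₖ₋₁ + qₖ₋₂:
  k=0: a=0, p=0, q=1
  k=1: a=19, p=1, q=19
  k=2: a=14, p=14, q=267
  k=3: a=3, p=43, q=820
  k=4: a=3, p=143, q=2727

143/2727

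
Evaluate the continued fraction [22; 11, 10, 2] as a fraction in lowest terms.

5147/233

Fold from the inside: start with 2/1.
  10 + 1/2 = 21/2
  11 + 2/21 = 233/21
  22 + 21/233 = 5147/233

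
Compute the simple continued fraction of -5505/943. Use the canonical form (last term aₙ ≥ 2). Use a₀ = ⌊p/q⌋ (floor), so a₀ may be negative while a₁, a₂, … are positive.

[-6; 6, 6, 8, 3]

-5505 = -6·943 + 153
943 = 6·153 + 25
153 = 6·25 + 3
25 = 8·3 + 1
3 = 3·1 + 0  (stop)
So -5505/943 = [-6; 6, 6, 8, 3].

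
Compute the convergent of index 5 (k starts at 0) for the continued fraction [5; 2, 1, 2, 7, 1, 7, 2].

360/67

Using pₖ = aₖpₖ₋₁ + pₖ₋₂, qₖ = aₖqₖ₋₁ + qₖ₋₂ (with p₋₁=1, p₋₂=0, q₋₁=0, q₋₂=1):
  k=0: a=5, p=5, q=1
  k=1: a=2, p=11, q=2
  k=2: a=1, p=16, q=3
  k=3: a=2, p=43, q=8
  k=4: a=7, p=317, q=59
  k=5: a=1, p=360, q=67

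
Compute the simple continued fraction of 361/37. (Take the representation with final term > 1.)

[9; 1, 3, 9]

361 = 9·37 + 28
37 = 1·28 + 9
28 = 3·9 + 1
9 = 9·1 + 0  (stop)
So 361/37 = [9; 1, 3, 9].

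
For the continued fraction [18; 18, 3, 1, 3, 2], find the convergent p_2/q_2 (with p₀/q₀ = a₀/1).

Using pₖ = aₖpₖ₋₁ + pₖ₋₂, qₖ = aₖqₖ₋₁ + qₖ₋₂ (with p₋₁=1, p₋₂=0, q₋₁=0, q₋₂=1):
  k=0: a=18, p=18, q=1
  k=1: a=18, p=325, q=18
  k=2: a=3, p=993, q=55

993/55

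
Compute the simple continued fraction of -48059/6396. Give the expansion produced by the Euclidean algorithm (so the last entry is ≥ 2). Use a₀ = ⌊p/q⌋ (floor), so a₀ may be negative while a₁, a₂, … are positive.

[-8; 2, 17, 2, 6, 1, 11]

-48059 = -8×6396 + 3109
6396 = 2×3109 + 178
3109 = 17×178 + 83
178 = 2×83 + 12
83 = 6×12 + 11
12 = 1×11 + 1
11 = 11×1 + 0  (stop)
So -48059/6396 = [-8; 2, 17, 2, 6, 1, 11].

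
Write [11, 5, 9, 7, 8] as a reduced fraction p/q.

29803/2662

Using pₖ = aₖpₖ₋₁ + pₖ₋₂ and qₖ = aₖqₖ₋₁ + qₖ₋₂:
  k=0: a=11, p=11, q=1
  k=1: a=5, p=56, q=5
  k=2: a=9, p=515, q=46
  k=3: a=7, p=3661, q=327
  k=4: a=8, p=29803, q=2662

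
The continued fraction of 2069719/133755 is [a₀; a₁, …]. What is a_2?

2069719 = 15·133755 + 63394   →  a_0 = 15
133755 = 2·63394 + 6967   →  a_1 = 2
63394 = 9·6967 + 691   →  a_2 = 9

9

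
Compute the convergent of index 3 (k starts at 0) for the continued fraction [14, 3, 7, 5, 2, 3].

Using pₖ = aₖpₖ₋₁ + pₖ₋₂, qₖ = aₖqₖ₋₁ + qₖ₋₂ (with p₋₁=1, p₋₂=0, q₋₁=0, q₋₂=1):
  k=0: a=14, p=14, q=1
  k=1: a=3, p=43, q=3
  k=2: a=7, p=315, q=22
  k=3: a=5, p=1618, q=113

1618/113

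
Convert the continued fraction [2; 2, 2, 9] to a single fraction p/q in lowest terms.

Using pₖ = aₖpₖ₋₁ + pₖ₋₂ and qₖ = aₖqₖ₋₁ + qₖ₋₂:
  k=0: a=2, p=2, q=1
  k=1: a=2, p=5, q=2
  k=2: a=2, p=12, q=5
  k=3: a=9, p=113, q=47

113/47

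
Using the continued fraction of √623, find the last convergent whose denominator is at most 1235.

√623 = [24; 1, 23, 1, 48, …] (period length 4).
Convergents:
  p_0/q_0 = 24/1
  p_1/q_1 = 25/1
  p_2/q_2 = 599/24
  p_3/q_3 = 624/25
  p_4/q_4 = 30551/1224
  p_5/q_5 = 31175/1249
q_4 = 1224 ≤ 1235 < 1249 = q_5, so the answer is 30551/1224.

30551/1224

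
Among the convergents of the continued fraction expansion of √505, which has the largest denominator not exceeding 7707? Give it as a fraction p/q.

√505 = [22; 2, 8, 2, 44, …] (period length 4).
Convergents:
  p_0/q_0 = 22/1
  p_1/q_1 = 45/2
  p_2/q_2 = 382/17
  p_3/q_3 = 809/36
  p_4/q_4 = 35978/1601
  p_5/q_5 = 72765/3238
  p_6/q_6 = 618098/27505
q_5 = 3238 ≤ 7707 < 27505 = q_6, so the answer is 72765/3238.

72765/3238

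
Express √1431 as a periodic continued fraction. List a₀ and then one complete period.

[37; 1, 4, 1, 4, 1, 74]

a₀ = ⌊√1431⌋ = 37.
With m₀=0, d₀=1 and mₖ₊₁ = dₖaₖ − mₖ, dₖ₊₁ = (n − mₖ₊₁²)/dₖ, aₖ₊₁ = ⌊(a₀+mₖ₊₁)/dₖ₊₁⌋:
  k=1: m=37, d=62, a=1
  k=2: m=25, d=13, a=4
  k=3: m=27, d=54, a=1
  k=4: m=27, d=13, a=4
  k=5: m=25, d=62, a=1
  k=6: m=37, d=1, a=74
d=1 and a=2a₀=74 at k=6, so the next step gives (m, d) = (37, 62) again — its k=1 value — and the period has length 6.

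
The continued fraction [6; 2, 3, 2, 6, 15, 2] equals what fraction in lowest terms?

20759/3225

Using pₖ = aₖpₖ₋₁ + pₖ₋₂ and qₖ = aₖqₖ₋₁ + qₖ₋₂:
  k=0: a=6, p=6, q=1
  k=1: a=2, p=13, q=2
  k=2: a=3, p=45, q=7
  k=3: a=2, p=103, q=16
  k=4: a=6, p=663, q=103
  k=5: a=15, p=10048, q=1561
  k=6: a=2, p=20759, q=3225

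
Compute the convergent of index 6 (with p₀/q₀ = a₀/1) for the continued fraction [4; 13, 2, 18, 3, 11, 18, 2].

1272185/312258

Using pₖ = aₖpₖ₋₁ + pₖ₋₂, qₖ = aₖqₖ₋₁ + qₖ₋₂ (with p₋₁=1, p₋₂=0, q₋₁=0, q₋₂=1):
  k=0: a=4, p=4, q=1
  k=1: a=13, p=53, q=13
  k=2: a=2, p=110, q=27
  k=3: a=18, p=2033, q=499
  k=4: a=3, p=6209, q=1524
  k=5: a=11, p=70332, q=17263
  k=6: a=18, p=1272185, q=312258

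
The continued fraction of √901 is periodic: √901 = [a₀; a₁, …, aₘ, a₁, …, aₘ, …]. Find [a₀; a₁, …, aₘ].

a₀ = ⌊√901⌋ = 30.

[30; 60]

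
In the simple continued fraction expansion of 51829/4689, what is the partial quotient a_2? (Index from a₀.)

51829 = 11·4689 + 250   →  a_0 = 11
4689 = 18·250 + 189   →  a_1 = 18
250 = 1·189 + 61   →  a_2 = 1

1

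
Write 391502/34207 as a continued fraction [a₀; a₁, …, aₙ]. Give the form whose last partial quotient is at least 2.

391502 = 11×34207 + 15225
34207 = 2×15225 + 3757
15225 = 4×3757 + 197
3757 = 19×197 + 14
197 = 14×14 + 1
14 = 14×1 + 0  (stop)
So 391502/34207 = [11; 2, 4, 19, 14, 14].

[11; 2, 4, 19, 14, 14]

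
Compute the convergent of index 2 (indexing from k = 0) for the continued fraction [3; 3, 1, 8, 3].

13/4

Using pₖ = aₖpₖ₋₁ + pₖ₋₂, qₖ = aₖqₖ₋₁ + qₖ₋₂ (with p₋₁=1, p₋₂=0, q₋₁=0, q₋₂=1):
  k=0: a=3, p=3, q=1
  k=1: a=3, p=10, q=3
  k=2: a=1, p=13, q=4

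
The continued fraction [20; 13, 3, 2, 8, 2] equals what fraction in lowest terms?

Using pₖ = aₖpₖ₋₁ + pₖ₋₂ and qₖ = aₖqₖ₋₁ + qₖ₋₂:
  k=0: a=20, p=20, q=1
  k=1: a=13, p=261, q=13
  k=2: a=3, p=803, q=40
  k=3: a=2, p=1867, q=93
  k=4: a=8, p=15739, q=784
  k=5: a=2, p=33345, q=1661

33345/1661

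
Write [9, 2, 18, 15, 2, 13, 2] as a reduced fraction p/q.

305381/32191

Using pₖ = aₖpₖ₋₁ + pₖ₋₂ and qₖ = aₖqₖ₋₁ + qₖ₋₂:
  k=0: a=9, p=9, q=1
  k=1: a=2, p=19, q=2
  k=2: a=18, p=351, q=37
  k=3: a=15, p=5284, q=557
  k=4: a=2, p=10919, q=1151
  k=5: a=13, p=147231, q=15520
  k=6: a=2, p=305381, q=32191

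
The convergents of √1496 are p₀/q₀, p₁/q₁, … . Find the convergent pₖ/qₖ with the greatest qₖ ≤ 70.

√1496 = [38; 1, 2, 9, 2, 1, 76, …] (period length 6).
Convergents:
  p_0/q_0 = 38/1
  p_1/q_1 = 39/1
  p_2/q_2 = 116/3
  p_3/q_3 = 1083/28
  p_4/q_4 = 2282/59
  p_5/q_5 = 3365/87
q_4 = 59 ≤ 70 < 87 = q_5, so the answer is 2282/59.

2282/59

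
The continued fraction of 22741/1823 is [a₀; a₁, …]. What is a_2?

22741 = 12·1823 + 865   →  a_0 = 12
1823 = 2·865 + 93   →  a_1 = 2
865 = 9·93 + 28   →  a_2 = 9

9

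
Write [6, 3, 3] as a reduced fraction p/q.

Fold from the inside: start with 3/1.
  3 + 1/3 = 10/3
  6 + 3/10 = 63/10

63/10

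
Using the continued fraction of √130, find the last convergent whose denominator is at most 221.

1277/112

√130 = [11; 2, 2, 22, …] (period length 3).
Convergents:
  p_0/q_0 = 11/1
  p_1/q_1 = 23/2
  p_2/q_2 = 57/5
  p_3/q_3 = 1277/112
  p_4/q_4 = 2611/229
q_3 = 112 ≤ 221 < 229 = q_4, so the answer is 1277/112.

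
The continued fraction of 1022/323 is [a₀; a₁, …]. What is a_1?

6

1022 = 3·323 + 53   →  a_0 = 3
323 = 6·53 + 5   →  a_1 = 6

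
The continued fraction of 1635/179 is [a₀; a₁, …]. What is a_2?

2

1635 = 9·179 + 24   →  a_0 = 9
179 = 7·24 + 11   →  a_1 = 7
24 = 2·11 + 2   →  a_2 = 2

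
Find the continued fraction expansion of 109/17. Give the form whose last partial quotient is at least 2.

109 = 6·17 + 7
17 = 2·7 + 3
7 = 2·3 + 1
3 = 3·1 + 0  (stop)
So 109/17 = [6; 2, 2, 3].

[6; 2, 2, 3]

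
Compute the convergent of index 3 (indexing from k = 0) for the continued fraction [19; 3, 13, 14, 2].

Using pₖ = aₖpₖ₋₁ + pₖ₋₂, qₖ = aₖqₖ₋₁ + qₖ₋₂ (with p₋₁=1, p₋₂=0, q₋₁=0, q₋₂=1):
  k=0: a=19, p=19, q=1
  k=1: a=3, p=58, q=3
  k=2: a=13, p=773, q=40
  k=3: a=14, p=10880, q=563

10880/563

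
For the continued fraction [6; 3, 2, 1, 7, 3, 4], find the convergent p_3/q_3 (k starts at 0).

Using pₖ = aₖpₖ₋₁ + pₖ₋₂, qₖ = aₖqₖ₋₁ + qₖ₋₂ (with p₋₁=1, p₋₂=0, q₋₁=0, q₋₂=1):
  k=0: a=6, p=6, q=1
  k=1: a=3, p=19, q=3
  k=2: a=2, p=44, q=7
  k=3: a=1, p=63, q=10

63/10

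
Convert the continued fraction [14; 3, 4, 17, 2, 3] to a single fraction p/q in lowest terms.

Using pₖ = aₖpₖ₋₁ + pₖ₋₂ and qₖ = aₖqₖ₋₁ + qₖ₋₂:
  k=0: a=14, p=14, q=1
  k=1: a=3, p=43, q=3
  k=2: a=4, p=186, q=13
  k=3: a=17, p=3205, q=224
  k=4: a=2, p=6596, q=461
  k=5: a=3, p=22993, q=1607

22993/1607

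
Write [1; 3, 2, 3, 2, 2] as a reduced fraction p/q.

Using pₖ = aₖpₖ₋₁ + pₖ₋₂ and qₖ = aₖqₖ₋₁ + qₖ₋₂:
  k=0: a=1, p=1, q=1
  k=1: a=3, p=4, q=3
  k=2: a=2, p=9, q=7
  k=3: a=3, p=31, q=24
  k=4: a=2, p=71, q=55
  k=5: a=2, p=173, q=134

173/134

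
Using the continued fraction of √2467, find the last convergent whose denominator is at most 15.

√2467 = [49; 1, 2, 49, 2, 1, 98, …] (period length 6).
Convergents:
  p_0/q_0 = 49/1
  p_1/q_1 = 50/1
  p_2/q_2 = 149/3
  p_3/q_3 = 7351/148
q_2 = 3 ≤ 15 < 148 = q_3, so the answer is 149/3.

149/3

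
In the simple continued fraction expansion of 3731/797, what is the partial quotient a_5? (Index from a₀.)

1

3731 = 4·797 + 543   →  a_0 = 4
797 = 1·543 + 254   →  a_1 = 1
543 = 2·254 + 35   →  a_2 = 2
254 = 7·35 + 9   →  a_3 = 7
35 = 3·9 + 8   →  a_4 = 3
9 = 1·8 + 1   →  a_5 = 1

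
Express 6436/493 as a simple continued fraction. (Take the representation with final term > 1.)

[13; 18, 3, 1, 6]

6436 = 13×493 + 27
493 = 18×27 + 7
27 = 3×7 + 6
7 = 1×6 + 1
6 = 6×1 + 0  (stop)
So 6436/493 = [13; 18, 3, 1, 6].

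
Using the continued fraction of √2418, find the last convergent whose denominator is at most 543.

11359/231

√2418 = [49; 5, 1, 3, 2, 3, 1, 5, 98, …] (period length 8).
Convergents:
  p_0/q_0 = 49/1
  p_1/q_1 = 246/5
  p_2/q_2 = 295/6
  p_3/q_3 = 1131/23
  p_4/q_4 = 2557/52
  p_5/q_5 = 8802/179
  p_6/q_6 = 11359/231
  p_7/q_7 = 65597/1334
q_6 = 231 ≤ 543 < 1334 = q_7, so the answer is 11359/231.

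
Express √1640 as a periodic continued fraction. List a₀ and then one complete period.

a₀ = ⌊√1640⌋ = 40.
With m₀=0, d₀=1 and mₖ₊₁ = dₖaₖ − mₖ, dₖ₊₁ = (n − mₖ₊₁²)/dₖ, aₖ₊₁ = ⌊(a₀+mₖ₊₁)/dₖ₊₁⌋:
  k=1: m=40, d=40, a=2
  k=2: m=40, d=1, a=80
d=1 and a=2a₀=80 at k=2, so the next step gives (m, d) = (40, 40) again — its k=1 value — and the period has length 2.

[40; 2, 80]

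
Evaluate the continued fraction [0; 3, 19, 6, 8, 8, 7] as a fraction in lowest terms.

54328/165819

Using pₖ = aₖpₖ₋₁ + pₖ₋₂ and qₖ = aₖqₖ₋₁ + qₖ₋₂:
  k=0: a=0, p=0, q=1
  k=1: a=3, p=1, q=3
  k=2: a=19, p=19, q=58
  k=3: a=6, p=115, q=351
  k=4: a=8, p=939, q=2866
  k=5: a=8, p=7627, q=23279
  k=6: a=7, p=54328, q=165819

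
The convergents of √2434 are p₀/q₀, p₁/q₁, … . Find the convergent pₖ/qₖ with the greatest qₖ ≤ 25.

148/3

√2434 = [49; 2, 1, 48, 1, 2, 98, …] (period length 6).
Convergents:
  p_0/q_0 = 49/1
  p_1/q_1 = 99/2
  p_2/q_2 = 148/3
  p_3/q_3 = 7203/146
q_2 = 3 ≤ 25 < 146 = q_3, so the answer is 148/3.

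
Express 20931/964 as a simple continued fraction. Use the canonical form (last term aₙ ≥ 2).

[21; 1, 2, 2, 12, 11]

20931 = 21×964 + 687
964 = 1×687 + 277
687 = 2×277 + 133
277 = 2×133 + 11
133 = 12×11 + 1
11 = 11×1 + 0  (stop)
So 20931/964 = [21; 1, 2, 2, 12, 11].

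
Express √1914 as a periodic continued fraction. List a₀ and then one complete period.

a₀ = ⌊√1914⌋ = 43.
With m₀=0, d₀=1 and mₖ₊₁ = dₖaₖ − mₖ, dₖ₊₁ = (n − mₖ₊₁²)/dₖ, aₖ₊₁ = ⌊(a₀+mₖ₊₁)/dₖ₊₁⌋:
  k=1: m=43, d=65, a=1
  k=2: m=22, d=22, a=2
  k=3: m=22, d=65, a=1
  k=4: m=43, d=1, a=86
d=1 and a=2a₀=86 at k=4, so the next step gives (m, d) = (43, 65) again — its k=1 value — and the period has length 4.

[43; 1, 2, 1, 86]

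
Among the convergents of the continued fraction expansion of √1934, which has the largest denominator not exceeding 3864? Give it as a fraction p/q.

168301/3827

√1934 = [43; 1, 42, 1, 86, …] (period length 4).
Convergents:
  p_0/q_0 = 43/1
  p_1/q_1 = 44/1
  p_2/q_2 = 1891/43
  p_3/q_3 = 1935/44
  p_4/q_4 = 168301/3827
  p_5/q_5 = 170236/3871
q_4 = 3827 ≤ 3864 < 3871 = q_5, so the answer is 168301/3827.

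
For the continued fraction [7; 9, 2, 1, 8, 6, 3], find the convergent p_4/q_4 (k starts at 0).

1727/243

Using pₖ = aₖpₖ₋₁ + pₖ₋₂, qₖ = aₖqₖ₋₁ + qₖ₋₂ (with p₋₁=1, p₋₂=0, q₋₁=0, q₋₂=1):
  k=0: a=7, p=7, q=1
  k=1: a=9, p=64, q=9
  k=2: a=2, p=135, q=19
  k=3: a=1, p=199, q=28
  k=4: a=8, p=1727, q=243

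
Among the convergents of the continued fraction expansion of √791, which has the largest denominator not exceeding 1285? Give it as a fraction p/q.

12628/449

√791 = [28; 8, 56, …] (period length 2).
Convergents:
  p_0/q_0 = 28/1
  p_1/q_1 = 225/8
  p_2/q_2 = 12628/449
  p_3/q_3 = 101249/3600
q_2 = 449 ≤ 1285 < 3600 = q_3, so the answer is 12628/449.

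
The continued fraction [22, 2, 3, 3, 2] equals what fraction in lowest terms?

Using pₖ = aₖpₖ₋₁ + pₖ₋₂ and qₖ = aₖqₖ₋₁ + qₖ₋₂:
  k=0: a=22, p=22, q=1
  k=1: a=2, p=45, q=2
  k=2: a=3, p=157, q=7
  k=3: a=3, p=516, q=23
  k=4: a=2, p=1189, q=53

1189/53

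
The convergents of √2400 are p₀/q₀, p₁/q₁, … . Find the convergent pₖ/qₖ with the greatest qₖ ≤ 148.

√2400 = [48; 1, 96, …] (period length 2).
Convergents:
  p_0/q_0 = 48/1
  p_1/q_1 = 49/1
  p_2/q_2 = 4752/97
  p_3/q_3 = 4801/98
  p_4/q_4 = 465648/9505
q_3 = 98 ≤ 148 < 9505 = q_4, so the answer is 4801/98.

4801/98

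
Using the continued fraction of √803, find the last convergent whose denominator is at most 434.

7226/255

√803 = [28; 2, 1, 27, 1, 2, 56, …] (period length 6).
Convergents:
  p_0/q_0 = 28/1
  p_1/q_1 = 57/2
  p_2/q_2 = 85/3
  p_3/q_3 = 2352/83
  p_4/q_4 = 2437/86
  p_5/q_5 = 7226/255
  p_6/q_6 = 407093/14366
q_5 = 255 ≤ 434 < 14366 = q_6, so the answer is 7226/255.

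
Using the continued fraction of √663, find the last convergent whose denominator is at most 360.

√663 = [25; 1, 2, 1, 50, …] (period length 4).
Convergents:
  p_0/q_0 = 25/1
  p_1/q_1 = 26/1
  p_2/q_2 = 77/3
  p_3/q_3 = 103/4
  p_4/q_4 = 5227/203
  p_5/q_5 = 5330/207
  p_6/q_6 = 15887/617
q_5 = 207 ≤ 360 < 617 = q_6, so the answer is 5330/207.

5330/207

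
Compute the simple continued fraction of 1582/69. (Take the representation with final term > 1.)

[22; 1, 12, 1, 4]

1582 = 22×69 + 64
69 = 1×64 + 5
64 = 12×5 + 4
5 = 1×4 + 1
4 = 4×1 + 0  (stop)
So 1582/69 = [22; 1, 12, 1, 4].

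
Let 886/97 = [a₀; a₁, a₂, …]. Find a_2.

886 = 9·97 + 13   →  a_0 = 9
97 = 7·13 + 6   →  a_1 = 7
13 = 2·6 + 1   →  a_2 = 2

2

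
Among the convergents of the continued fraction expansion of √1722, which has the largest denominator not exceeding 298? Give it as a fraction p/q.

√1722 = [41; 2, 82, …] (period length 2).
Convergents:
  p_0/q_0 = 41/1
  p_1/q_1 = 83/2
  p_2/q_2 = 6847/165
  p_3/q_3 = 13777/332
q_2 = 165 ≤ 298 < 332 = q_3, so the answer is 6847/165.

6847/165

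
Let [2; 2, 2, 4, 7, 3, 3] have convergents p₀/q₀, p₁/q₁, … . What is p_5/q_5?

1202/499

Using pₖ = aₖpₖ₋₁ + pₖ₋₂, qₖ = aₖqₖ₋₁ + qₖ₋₂ (with p₋₁=1, p₋₂=0, q₋₁=0, q₋₂=1):
  k=0: a=2, p=2, q=1
  k=1: a=2, p=5, q=2
  k=2: a=2, p=12, q=5
  k=3: a=4, p=53, q=22
  k=4: a=7, p=383, q=159
  k=5: a=3, p=1202, q=499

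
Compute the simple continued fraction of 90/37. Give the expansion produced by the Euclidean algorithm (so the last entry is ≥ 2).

90 = 2*37 + 16
37 = 2*16 + 5
16 = 3*5 + 1
5 = 5*1 + 0  (stop)
So 90/37 = [2; 2, 3, 5].

[2; 2, 3, 5]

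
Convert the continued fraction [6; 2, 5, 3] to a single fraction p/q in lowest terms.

226/35

Using pₖ = aₖpₖ₋₁ + pₖ₋₂ and qₖ = aₖqₖ₋₁ + qₖ₋₂:
  k=0: a=6, p=6, q=1
  k=1: a=2, p=13, q=2
  k=2: a=5, p=71, q=11
  k=3: a=3, p=226, q=35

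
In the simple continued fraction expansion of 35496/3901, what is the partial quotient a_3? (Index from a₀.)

35496 = 9·3901 + 387   →  a_0 = 9
3901 = 10·387 + 31   →  a_1 = 10
387 = 12·31 + 15   →  a_2 = 12
31 = 2·15 + 1   →  a_3 = 2

2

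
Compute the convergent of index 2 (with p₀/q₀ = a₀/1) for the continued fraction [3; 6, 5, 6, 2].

Using pₖ = aₖpₖ₋₁ + pₖ₋₂, qₖ = aₖqₖ₋₁ + qₖ₋₂ (with p₋₁=1, p₋₂=0, q₋₁=0, q₋₂=1):
  k=0: a=3, p=3, q=1
  k=1: a=6, p=19, q=6
  k=2: a=5, p=98, q=31

98/31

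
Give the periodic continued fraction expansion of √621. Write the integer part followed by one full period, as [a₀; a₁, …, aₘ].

[24; 1, 11, 2, 11, 1, 48]

a₀ = ⌊√621⌋ = 24.
With m₀=0, d₀=1 and mₖ₊₁ = dₖaₖ − mₖ, dₖ₊₁ = (n − mₖ₊₁²)/dₖ, aₖ₊₁ = ⌊(a₀+mₖ₊₁)/dₖ₊₁⌋:
  k=1: m=24, d=45, a=1
  k=2: m=21, d=4, a=11
  k=3: m=23, d=23, a=2
  k=4: m=23, d=4, a=11
  k=5: m=21, d=45, a=1
  k=6: m=24, d=1, a=48
d=1 and a=2a₀=48 at k=6, so the next step gives (m, d) = (24, 45) again — its k=1 value — and the period has length 6.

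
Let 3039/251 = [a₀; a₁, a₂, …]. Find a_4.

1

3039 = 12·251 + 27   →  a_0 = 12
251 = 9·27 + 8   →  a_1 = 9
27 = 3·8 + 3   →  a_2 = 3
8 = 2·3 + 2   →  a_3 = 2
3 = 1·2 + 1   →  a_4 = 1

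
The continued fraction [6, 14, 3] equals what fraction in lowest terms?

261/43

Fold from the inside: start with 3/1.
  14 + 1/3 = 43/3
  6 + 3/43 = 261/43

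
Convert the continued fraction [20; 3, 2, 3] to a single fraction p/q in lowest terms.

487/24

Using pₖ = aₖpₖ₋₁ + pₖ₋₂ and qₖ = aₖqₖ₋₁ + qₖ₋₂:
  k=0: a=20, p=20, q=1
  k=1: a=3, p=61, q=3
  k=2: a=2, p=142, q=7
  k=3: a=3, p=487, q=24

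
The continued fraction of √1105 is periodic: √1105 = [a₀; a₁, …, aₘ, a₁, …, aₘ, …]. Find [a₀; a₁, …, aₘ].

[33; 4, 7, 7, 4, 66]

a₀ = ⌊√1105⌋ = 33.
With m₀=0, d₀=1 and mₖ₊₁ = dₖaₖ − mₖ, dₖ₊₁ = (n − mₖ₊₁²)/dₖ, aₖ₊₁ = ⌊(a₀+mₖ₊₁)/dₖ₊₁⌋:
  k=1: m=33, d=16, a=4
  k=2: m=31, d=9, a=7
  k=3: m=32, d=9, a=7
  k=4: m=31, d=16, a=4
  k=5: m=33, d=1, a=66
d=1 and a=2a₀=66 at k=5, so the next step gives (m, d) = (33, 16) again — its k=1 value — and the period has length 5.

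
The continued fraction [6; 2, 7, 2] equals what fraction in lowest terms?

207/32

Using pₖ = aₖpₖ₋₁ + pₖ₋₂ and qₖ = aₖqₖ₋₁ + qₖ₋₂:
  k=0: a=6, p=6, q=1
  k=1: a=2, p=13, q=2
  k=2: a=7, p=97, q=15
  k=3: a=2, p=207, q=32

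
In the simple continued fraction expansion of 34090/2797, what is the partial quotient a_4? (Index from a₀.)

34090 = 12·2797 + 526   →  a_0 = 12
2797 = 5·526 + 167   →  a_1 = 5
526 = 3·167 + 25   →  a_2 = 3
167 = 6·25 + 17   →  a_3 = 6
25 = 1·17 + 8   →  a_4 = 1

1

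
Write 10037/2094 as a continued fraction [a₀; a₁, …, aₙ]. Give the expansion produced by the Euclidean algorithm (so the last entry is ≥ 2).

10037 = 4·2094 + 1661
2094 = 1·1661 + 433
1661 = 3·433 + 362
433 = 1·362 + 71
362 = 5·71 + 7
71 = 10·7 + 1
7 = 7·1 + 0  (stop)
So 10037/2094 = [4; 1, 3, 1, 5, 10, 7].

[4; 1, 3, 1, 5, 10, 7]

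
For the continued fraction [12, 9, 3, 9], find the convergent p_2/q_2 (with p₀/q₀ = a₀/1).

339/28

Using pₖ = aₖpₖ₋₁ + pₖ₋₂, qₖ = aₖqₖ₋₁ + qₖ₋₂ (with p₋₁=1, p₋₂=0, q₋₁=0, q₋₂=1):
  k=0: a=12, p=12, q=1
  k=1: a=9, p=109, q=9
  k=2: a=3, p=339, q=28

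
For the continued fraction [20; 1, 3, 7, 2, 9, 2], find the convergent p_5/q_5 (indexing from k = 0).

Using pₖ = aₖpₖ₋₁ + pₖ₋₂, qₖ = aₖqₖ₋₁ + qₖ₋₂ (with p₋₁=1, p₋₂=0, q₋₁=0, q₋₂=1):
  k=0: a=20, p=20, q=1
  k=1: a=1, p=21, q=1
  k=2: a=3, p=83, q=4
  k=3: a=7, p=602, q=29
  k=4: a=2, p=1287, q=62
  k=5: a=9, p=12185, q=587

12185/587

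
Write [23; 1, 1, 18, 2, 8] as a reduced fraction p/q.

Using pₖ = aₖpₖ₋₁ + pₖ₋₂ and qₖ = aₖqₖ₋₁ + qₖ₋₂:
  k=0: a=23, p=23, q=1
  k=1: a=1, p=24, q=1
  k=2: a=1, p=47, q=2
  k=3: a=18, p=870, q=37
  k=4: a=2, p=1787, q=76
  k=5: a=8, p=15166, q=645

15166/645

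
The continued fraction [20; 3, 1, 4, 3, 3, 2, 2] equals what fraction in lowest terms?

Using pₖ = aₖpₖ₋₁ + pₖ₋₂ and qₖ = aₖqₖ₋₁ + qₖ₋₂:
  k=0: a=20, p=20, q=1
  k=1: a=3, p=61, q=3
  k=2: a=1, p=81, q=4
  k=3: a=4, p=385, q=19
  k=4: a=3, p=1236, q=61
  k=5: a=3, p=4093, q=202
  k=6: a=2, p=9422, q=465
  k=7: a=2, p=22937, q=1132

22937/1132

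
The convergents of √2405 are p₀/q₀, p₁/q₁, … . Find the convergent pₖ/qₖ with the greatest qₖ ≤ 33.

√2405 = [49; 24, 1, 1, 24, 98, …] (period length 5).
Convergents:
  p_0/q_0 = 49/1
  p_1/q_1 = 1177/24
  p_2/q_2 = 1226/25
  p_3/q_3 = 2403/49
q_2 = 25 ≤ 33 < 49 = q_3, so the answer is 1226/25.

1226/25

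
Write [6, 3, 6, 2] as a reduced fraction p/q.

259/41

Using pₖ = aₖpₖ₋₁ + pₖ₋₂ and qₖ = aₖqₖ₋₁ + qₖ₋₂:
  k=0: a=6, p=6, q=1
  k=1: a=3, p=19, q=3
  k=2: a=6, p=120, q=19
  k=3: a=2, p=259, q=41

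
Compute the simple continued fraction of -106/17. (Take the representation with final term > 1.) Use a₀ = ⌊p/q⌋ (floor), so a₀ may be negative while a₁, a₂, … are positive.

[-7; 1, 3, 4]

-106 = -7·17 + 13
17 = 1·13 + 4
13 = 3·4 + 1
4 = 4·1 + 0  (stop)
So -106/17 = [-7; 1, 3, 4].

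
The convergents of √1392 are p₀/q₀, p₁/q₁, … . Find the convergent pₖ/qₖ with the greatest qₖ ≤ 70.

√1392 = [37; 3, 4, 3, 74, …] (period length 4).
Convergents:
  p_0/q_0 = 37/1
  p_1/q_1 = 112/3
  p_2/q_2 = 485/13
  p_3/q_3 = 1567/42
  p_4/q_4 = 116443/3121
q_3 = 42 ≤ 70 < 3121 = q_4, so the answer is 1567/42.

1567/42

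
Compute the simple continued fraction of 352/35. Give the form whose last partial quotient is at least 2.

[10; 17, 2]

352 = 10*35 + 2
35 = 17*2 + 1
2 = 2*1 + 0  (stop)
So 352/35 = [10; 17, 2].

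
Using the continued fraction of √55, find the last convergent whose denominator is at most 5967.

√55 = [7; 2, 2, 2, 14, …] (period length 4).
Convergents:
  p_0/q_0 = 7/1
  p_1/q_1 = 15/2
  p_2/q_2 = 37/5
  p_3/q_3 = 89/12
  p_4/q_4 = 1283/173
  p_5/q_5 = 2655/358
  p_6/q_6 = 6593/889
  p_7/q_7 = 15841/2136
  p_8/q_8 = 228367/30793
q_7 = 2136 ≤ 5967 < 30793 = q_8, so the answer is 15841/2136.

15841/2136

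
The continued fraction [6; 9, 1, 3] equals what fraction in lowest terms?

Fold from the inside: start with 3/1.
  1 + 1/3 = 4/3
  9 + 3/4 = 39/4
  6 + 4/39 = 238/39

238/39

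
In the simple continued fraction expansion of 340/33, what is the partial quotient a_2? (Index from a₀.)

3

340 = 10·33 + 10   →  a_0 = 10
33 = 3·10 + 3   →  a_1 = 3
10 = 3·3 + 1   →  a_2 = 3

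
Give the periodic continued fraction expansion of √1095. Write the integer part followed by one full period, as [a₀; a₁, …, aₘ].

a₀ = ⌊√1095⌋ = 33.
With m₀=0, d₀=1 and mₖ₊₁ = dₖaₖ − mₖ, dₖ₊₁ = (n − mₖ₊₁²)/dₖ, aₖ₊₁ = ⌊(a₀+mₖ₊₁)/dₖ₊₁⌋:
  k=1: m=33, d=6, a=11
  k=2: m=33, d=1, a=66
d=1 and a=2a₀=66 at k=2, so the next step gives (m, d) = (33, 6) again — its k=1 value — and the period has length 2.

[33; 11, 66]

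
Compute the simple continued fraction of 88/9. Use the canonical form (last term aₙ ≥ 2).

[9; 1, 3, 2]

88 = 9·9 + 7
9 = 1·7 + 2
7 = 3·2 + 1
2 = 2·1 + 0  (stop)
So 88/9 = [9; 1, 3, 2].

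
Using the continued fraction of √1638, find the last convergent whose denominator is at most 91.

√1638 = [40; 2, 8, 2, 80, …] (period length 4).
Convergents:
  p_0/q_0 = 40/1
  p_1/q_1 = 81/2
  p_2/q_2 = 688/17
  p_3/q_3 = 1457/36
  p_4/q_4 = 117248/2897
q_3 = 36 ≤ 91 < 2897 = q_4, so the answer is 1457/36.

1457/36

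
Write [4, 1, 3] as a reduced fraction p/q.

Using pₖ = aₖpₖ₋₁ + pₖ₋₂ and qₖ = aₖqₖ₋₁ + qₖ₋₂:
  k=0: a=4, p=4, q=1
  k=1: a=1, p=5, q=1
  k=2: a=3, p=19, q=4

19/4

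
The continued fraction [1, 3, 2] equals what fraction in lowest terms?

9/7

Using pₖ = aₖpₖ₋₁ + pₖ₋₂ and qₖ = aₖqₖ₋₁ + qₖ₋₂:
  k=0: a=1, p=1, q=1
  k=1: a=3, p=4, q=3
  k=2: a=2, p=9, q=7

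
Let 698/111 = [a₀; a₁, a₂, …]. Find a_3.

698 = 6·111 + 32   →  a_0 = 6
111 = 3·32 + 15   →  a_1 = 3
32 = 2·15 + 2   →  a_2 = 2
15 = 7·2 + 1   →  a_3 = 7

7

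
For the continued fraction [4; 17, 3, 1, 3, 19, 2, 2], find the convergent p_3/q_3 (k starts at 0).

280/69

Using pₖ = aₖpₖ₋₁ + pₖ₋₂, qₖ = aₖqₖ₋₁ + qₖ₋₂ (with p₋₁=1, p₋₂=0, q₋₁=0, q₋₂=1):
  k=0: a=4, p=4, q=1
  k=1: a=17, p=69, q=17
  k=2: a=3, p=211, q=52
  k=3: a=1, p=280, q=69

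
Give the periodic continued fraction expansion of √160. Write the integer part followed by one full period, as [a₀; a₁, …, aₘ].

a₀ = ⌊√160⌋ = 12.
With m₀=0, d₀=1 and mₖ₊₁ = dₖaₖ − mₖ, dₖ₊₁ = (n − mₖ₊₁²)/dₖ, aₖ₊₁ = ⌊(a₀+mₖ₊₁)/dₖ₊₁⌋:
  k=1: m=12, d=16, a=1
  k=2: m=4, d=9, a=1
  k=3: m=5, d=15, a=1
  k=4: m=10, d=4, a=5
  k=5: m=10, d=15, a=1
  k=6: m=5, d=9, a=1
  k=7: m=4, d=16, a=1
  k=8: m=12, d=1, a=24
d=1 and a=2a₀=24 at k=8, so the next step gives (m, d) = (12, 16) again — its k=1 value — and the period has length 8.

[12; 1, 1, 1, 5, 1, 1, 1, 24]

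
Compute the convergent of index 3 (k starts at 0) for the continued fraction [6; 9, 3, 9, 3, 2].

Using pₖ = aₖpₖ₋₁ + pₖ₋₂, qₖ = aₖqₖ₋₁ + qₖ₋₂ (with p₋₁=1, p₋₂=0, q₋₁=0, q₋₂=1):
  k=0: a=6, p=6, q=1
  k=1: a=9, p=55, q=9
  k=2: a=3, p=171, q=28
  k=3: a=9, p=1594, q=261

1594/261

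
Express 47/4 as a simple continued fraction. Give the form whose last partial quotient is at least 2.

47 = 11×4 + 3
4 = 1×3 + 1
3 = 3×1 + 0  (stop)
So 47/4 = [11; 1, 3].

[11; 1, 3]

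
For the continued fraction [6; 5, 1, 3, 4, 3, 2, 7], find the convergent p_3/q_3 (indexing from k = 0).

142/23

Using pₖ = aₖpₖ₋₁ + pₖ₋₂, qₖ = aₖqₖ₋₁ + qₖ₋₂ (with p₋₁=1, p₋₂=0, q₋₁=0, q₋₂=1):
  k=0: a=6, p=6, q=1
  k=1: a=5, p=31, q=5
  k=2: a=1, p=37, q=6
  k=3: a=3, p=142, q=23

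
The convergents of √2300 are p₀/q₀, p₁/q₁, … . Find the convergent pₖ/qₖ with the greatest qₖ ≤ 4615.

110448/2303

√2300 = [47; 1, 22, 1, 94, …] (period length 4).
Convergents:
  p_0/q_0 = 47/1
  p_1/q_1 = 48/1
  p_2/q_2 = 1103/23
  p_3/q_3 = 1151/24
  p_4/q_4 = 109297/2279
  p_5/q_5 = 110448/2303
  p_6/q_6 = 2539153/52945
q_5 = 2303 ≤ 4615 < 52945 = q_6, so the answer is 110448/2303.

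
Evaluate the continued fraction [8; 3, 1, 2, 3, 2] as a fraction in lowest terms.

Fold from the inside: start with 2/1.
  3 + 1/2 = 7/2
  2 + 2/7 = 16/7
  1 + 7/16 = 23/16
  3 + 16/23 = 85/23
  8 + 23/85 = 703/85

703/85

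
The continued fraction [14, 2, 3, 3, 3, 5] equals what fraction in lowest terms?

5817/403

Fold from the inside: start with 5/1.
  3 + 1/5 = 16/5
  3 + 5/16 = 53/16
  3 + 16/53 = 175/53
  2 + 53/175 = 403/175
  14 + 175/403 = 5817/403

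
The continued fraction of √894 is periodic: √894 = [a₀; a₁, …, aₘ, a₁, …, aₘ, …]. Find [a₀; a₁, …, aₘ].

a₀ = ⌊√894⌋ = 29.
With m₀=0, d₀=1 and mₖ₊₁ = dₖaₖ − mₖ, dₖ₊₁ = (n − mₖ₊₁²)/dₖ, aₖ₊₁ = ⌊(a₀+mₖ₊₁)/dₖ₊₁⌋:
  k=1: m=29, d=53, a=1
  k=2: m=24, d=6, a=8
  k=3: m=24, d=53, a=1
  k=4: m=29, d=1, a=58
d=1 and a=2a₀=58 at k=4, so the next step gives (m, d) = (29, 53) again — its k=1 value — and the period has length 4.

[29; 1, 8, 1, 58]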